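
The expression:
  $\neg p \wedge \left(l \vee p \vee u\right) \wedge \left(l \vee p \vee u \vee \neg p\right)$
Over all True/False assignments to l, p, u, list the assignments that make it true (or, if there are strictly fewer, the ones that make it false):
is true only for:
  l=False, p=False, u=True;
  l=True, p=False, u=False;
  l=True, p=False, u=True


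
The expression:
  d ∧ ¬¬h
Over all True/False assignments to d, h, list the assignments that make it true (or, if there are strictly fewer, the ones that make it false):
is true only for:
  d=True, h=True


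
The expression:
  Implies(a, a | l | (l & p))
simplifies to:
True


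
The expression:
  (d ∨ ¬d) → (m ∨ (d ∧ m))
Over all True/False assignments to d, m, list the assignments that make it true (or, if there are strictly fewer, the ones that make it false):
is true only for:
  d=False, m=True;
  d=True, m=True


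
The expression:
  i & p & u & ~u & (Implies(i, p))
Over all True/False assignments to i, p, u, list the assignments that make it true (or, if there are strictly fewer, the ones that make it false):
is never true.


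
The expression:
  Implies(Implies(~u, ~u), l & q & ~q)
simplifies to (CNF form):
False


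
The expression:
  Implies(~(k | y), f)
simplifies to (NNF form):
f | k | y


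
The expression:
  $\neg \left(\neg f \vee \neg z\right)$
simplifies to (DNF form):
$f \wedge z$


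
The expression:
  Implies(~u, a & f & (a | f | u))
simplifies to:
u | (a & f)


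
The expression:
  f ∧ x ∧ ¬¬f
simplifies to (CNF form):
f ∧ x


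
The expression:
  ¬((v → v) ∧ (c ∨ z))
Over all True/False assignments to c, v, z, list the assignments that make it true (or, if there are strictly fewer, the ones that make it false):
is true only for:
  c=False, v=False, z=False;
  c=False, v=True, z=False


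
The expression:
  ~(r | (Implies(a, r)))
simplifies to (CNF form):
a & ~r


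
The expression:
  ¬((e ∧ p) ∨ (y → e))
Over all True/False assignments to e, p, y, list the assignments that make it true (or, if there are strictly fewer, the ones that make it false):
is true only for:
  e=False, p=False, y=True;
  e=False, p=True, y=True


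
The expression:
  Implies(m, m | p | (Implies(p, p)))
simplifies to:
True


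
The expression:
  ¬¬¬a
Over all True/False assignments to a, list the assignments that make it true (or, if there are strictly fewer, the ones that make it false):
is true only for:
  a=False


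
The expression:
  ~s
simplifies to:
~s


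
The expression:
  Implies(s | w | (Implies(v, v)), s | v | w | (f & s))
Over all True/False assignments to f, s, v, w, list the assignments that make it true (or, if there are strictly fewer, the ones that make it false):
is false only for:
  f=False, s=False, v=False, w=False;
  f=True, s=False, v=False, w=False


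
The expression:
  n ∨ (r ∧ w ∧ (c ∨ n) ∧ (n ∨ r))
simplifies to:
n ∨ (c ∧ r ∧ w)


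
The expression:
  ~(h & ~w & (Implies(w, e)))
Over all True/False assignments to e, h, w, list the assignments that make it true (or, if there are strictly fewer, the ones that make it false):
is false only for:
  e=False, h=True, w=False;
  e=True, h=True, w=False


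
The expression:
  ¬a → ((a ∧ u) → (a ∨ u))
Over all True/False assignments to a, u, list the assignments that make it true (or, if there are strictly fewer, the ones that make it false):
is always true.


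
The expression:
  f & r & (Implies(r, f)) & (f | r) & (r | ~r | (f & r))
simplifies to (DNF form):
f & r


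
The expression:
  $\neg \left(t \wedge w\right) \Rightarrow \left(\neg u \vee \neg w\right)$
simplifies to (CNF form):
$t \vee \neg u \vee \neg w$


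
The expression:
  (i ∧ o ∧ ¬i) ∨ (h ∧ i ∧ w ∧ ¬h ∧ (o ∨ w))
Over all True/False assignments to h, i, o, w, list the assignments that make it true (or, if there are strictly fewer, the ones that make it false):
is never true.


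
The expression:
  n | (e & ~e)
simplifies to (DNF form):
n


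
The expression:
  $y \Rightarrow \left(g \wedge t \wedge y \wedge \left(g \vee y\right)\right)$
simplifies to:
$\left(g \wedge t\right) \vee \neg y$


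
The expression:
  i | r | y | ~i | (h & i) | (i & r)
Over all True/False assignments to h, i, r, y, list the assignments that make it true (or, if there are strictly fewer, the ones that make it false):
is always true.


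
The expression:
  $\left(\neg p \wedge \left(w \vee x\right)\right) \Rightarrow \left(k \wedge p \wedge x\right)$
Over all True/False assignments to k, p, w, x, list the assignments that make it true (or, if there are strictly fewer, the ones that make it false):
is false only for:
  k=False, p=False, w=False, x=True;
  k=False, p=False, w=True, x=False;
  k=False, p=False, w=True, x=True;
  k=True, p=False, w=False, x=True;
  k=True, p=False, w=True, x=False;
  k=True, p=False, w=True, x=True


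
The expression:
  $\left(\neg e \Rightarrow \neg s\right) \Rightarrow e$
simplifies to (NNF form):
$e \vee s$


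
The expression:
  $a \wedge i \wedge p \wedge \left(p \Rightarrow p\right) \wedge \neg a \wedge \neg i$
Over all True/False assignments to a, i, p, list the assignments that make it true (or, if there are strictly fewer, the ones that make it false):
is never true.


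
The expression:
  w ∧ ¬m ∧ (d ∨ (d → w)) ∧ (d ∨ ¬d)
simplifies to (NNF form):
w ∧ ¬m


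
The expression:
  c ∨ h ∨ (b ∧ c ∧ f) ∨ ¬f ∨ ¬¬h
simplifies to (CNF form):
c ∨ h ∨ ¬f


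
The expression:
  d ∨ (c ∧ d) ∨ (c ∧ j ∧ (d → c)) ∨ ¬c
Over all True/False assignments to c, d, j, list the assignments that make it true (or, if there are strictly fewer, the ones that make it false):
is false only for:
  c=True, d=False, j=False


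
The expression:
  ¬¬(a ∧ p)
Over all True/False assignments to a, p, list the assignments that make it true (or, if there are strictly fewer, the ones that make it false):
is true only for:
  a=True, p=True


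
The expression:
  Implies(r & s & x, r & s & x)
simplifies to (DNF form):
True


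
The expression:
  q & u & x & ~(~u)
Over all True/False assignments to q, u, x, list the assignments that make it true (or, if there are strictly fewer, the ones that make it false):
is true only for:
  q=True, u=True, x=True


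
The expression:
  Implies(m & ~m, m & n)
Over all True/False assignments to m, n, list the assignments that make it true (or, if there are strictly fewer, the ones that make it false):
is always true.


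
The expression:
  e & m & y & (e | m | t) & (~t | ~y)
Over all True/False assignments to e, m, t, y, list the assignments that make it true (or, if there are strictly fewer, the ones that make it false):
is true only for:
  e=True, m=True, t=False, y=True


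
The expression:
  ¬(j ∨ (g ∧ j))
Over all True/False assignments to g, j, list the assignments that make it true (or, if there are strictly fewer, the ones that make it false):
is true only for:
  g=False, j=False;
  g=True, j=False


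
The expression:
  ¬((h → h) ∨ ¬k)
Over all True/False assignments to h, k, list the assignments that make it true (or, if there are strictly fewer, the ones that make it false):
is never true.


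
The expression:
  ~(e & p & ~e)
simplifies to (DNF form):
True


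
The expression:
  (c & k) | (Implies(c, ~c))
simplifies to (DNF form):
k | ~c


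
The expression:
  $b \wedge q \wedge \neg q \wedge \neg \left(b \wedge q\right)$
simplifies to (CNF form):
$\text{False}$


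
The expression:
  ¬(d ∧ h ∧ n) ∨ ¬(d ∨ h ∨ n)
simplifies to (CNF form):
¬d ∨ ¬h ∨ ¬n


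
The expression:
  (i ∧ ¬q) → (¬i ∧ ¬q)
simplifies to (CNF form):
q ∨ ¬i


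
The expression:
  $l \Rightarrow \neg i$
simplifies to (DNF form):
$\neg i \vee \neg l$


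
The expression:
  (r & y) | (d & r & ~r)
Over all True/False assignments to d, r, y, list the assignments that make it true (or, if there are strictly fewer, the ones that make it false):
is true only for:
  d=False, r=True, y=True;
  d=True, r=True, y=True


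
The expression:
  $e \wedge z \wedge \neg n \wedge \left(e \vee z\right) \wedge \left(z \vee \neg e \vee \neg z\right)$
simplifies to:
$e \wedge z \wedge \neg n$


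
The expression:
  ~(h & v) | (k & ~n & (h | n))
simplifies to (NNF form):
~h | ~v | (k & ~n)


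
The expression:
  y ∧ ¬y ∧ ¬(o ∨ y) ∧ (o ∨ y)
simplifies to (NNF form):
False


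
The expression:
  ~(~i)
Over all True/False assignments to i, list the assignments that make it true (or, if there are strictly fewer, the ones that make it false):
is true only for:
  i=True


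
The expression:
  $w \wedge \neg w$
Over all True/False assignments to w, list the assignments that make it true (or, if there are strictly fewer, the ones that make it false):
is never true.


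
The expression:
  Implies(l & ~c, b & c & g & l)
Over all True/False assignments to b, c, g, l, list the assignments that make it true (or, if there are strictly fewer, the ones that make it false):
is false only for:
  b=False, c=False, g=False, l=True;
  b=False, c=False, g=True, l=True;
  b=True, c=False, g=False, l=True;
  b=True, c=False, g=True, l=True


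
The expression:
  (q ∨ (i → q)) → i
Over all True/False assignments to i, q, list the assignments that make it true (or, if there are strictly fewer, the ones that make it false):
is true only for:
  i=True, q=False;
  i=True, q=True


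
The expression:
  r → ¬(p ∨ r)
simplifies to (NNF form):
¬r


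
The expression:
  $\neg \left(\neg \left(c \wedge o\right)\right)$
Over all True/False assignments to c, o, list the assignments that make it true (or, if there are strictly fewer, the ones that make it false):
is true only for:
  c=True, o=True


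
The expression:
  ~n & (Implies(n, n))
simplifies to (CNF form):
~n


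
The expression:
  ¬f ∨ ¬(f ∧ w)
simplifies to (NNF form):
¬f ∨ ¬w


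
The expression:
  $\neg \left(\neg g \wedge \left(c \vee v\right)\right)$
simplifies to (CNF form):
$\left(g \vee \neg c\right) \wedge \left(g \vee \neg v\right)$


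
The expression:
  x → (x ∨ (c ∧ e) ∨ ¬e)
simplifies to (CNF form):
True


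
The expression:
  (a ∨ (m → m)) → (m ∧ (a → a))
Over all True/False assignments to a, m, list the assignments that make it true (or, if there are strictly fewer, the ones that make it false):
is true only for:
  a=False, m=True;
  a=True, m=True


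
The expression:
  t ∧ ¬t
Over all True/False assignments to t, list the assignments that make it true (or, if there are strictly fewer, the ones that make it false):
is never true.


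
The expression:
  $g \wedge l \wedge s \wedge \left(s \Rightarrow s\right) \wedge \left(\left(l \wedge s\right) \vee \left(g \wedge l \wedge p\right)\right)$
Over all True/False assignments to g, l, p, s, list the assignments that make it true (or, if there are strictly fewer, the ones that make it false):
is true only for:
  g=True, l=True, p=False, s=True;
  g=True, l=True, p=True, s=True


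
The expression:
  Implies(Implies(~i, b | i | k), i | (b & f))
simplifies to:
i | (b & f) | (~b & ~k)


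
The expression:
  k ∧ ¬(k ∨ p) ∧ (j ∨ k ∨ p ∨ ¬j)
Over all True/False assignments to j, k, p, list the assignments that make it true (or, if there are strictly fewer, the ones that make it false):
is never true.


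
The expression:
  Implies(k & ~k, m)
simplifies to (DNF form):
True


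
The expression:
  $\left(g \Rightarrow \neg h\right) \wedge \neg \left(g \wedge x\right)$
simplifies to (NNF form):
$\left(\neg h \wedge \neg x\right) \vee \neg g$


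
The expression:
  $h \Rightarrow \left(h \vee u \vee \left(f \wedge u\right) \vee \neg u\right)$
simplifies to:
$\text{True}$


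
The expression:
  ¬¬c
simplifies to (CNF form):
c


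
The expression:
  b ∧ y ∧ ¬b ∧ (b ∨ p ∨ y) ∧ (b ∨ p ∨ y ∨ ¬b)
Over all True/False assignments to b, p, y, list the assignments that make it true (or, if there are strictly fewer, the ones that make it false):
is never true.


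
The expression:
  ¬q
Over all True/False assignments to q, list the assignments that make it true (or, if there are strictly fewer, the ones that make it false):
is true only for:
  q=False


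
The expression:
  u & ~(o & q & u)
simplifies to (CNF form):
u & (~o | ~q)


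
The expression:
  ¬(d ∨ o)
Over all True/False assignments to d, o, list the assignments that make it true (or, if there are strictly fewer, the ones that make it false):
is true only for:
  d=False, o=False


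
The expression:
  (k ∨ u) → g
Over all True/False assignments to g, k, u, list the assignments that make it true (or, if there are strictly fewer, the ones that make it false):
is false only for:
  g=False, k=False, u=True;
  g=False, k=True, u=False;
  g=False, k=True, u=True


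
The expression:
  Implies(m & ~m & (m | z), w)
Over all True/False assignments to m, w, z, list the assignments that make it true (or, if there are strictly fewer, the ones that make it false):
is always true.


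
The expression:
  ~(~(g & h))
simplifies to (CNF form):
g & h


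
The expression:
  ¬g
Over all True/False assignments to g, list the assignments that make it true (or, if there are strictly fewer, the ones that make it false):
is true only for:
  g=False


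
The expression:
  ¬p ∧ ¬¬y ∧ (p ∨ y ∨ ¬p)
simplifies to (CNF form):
y ∧ ¬p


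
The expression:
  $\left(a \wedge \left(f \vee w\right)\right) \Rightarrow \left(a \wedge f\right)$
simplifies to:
$f \vee \neg a \vee \neg w$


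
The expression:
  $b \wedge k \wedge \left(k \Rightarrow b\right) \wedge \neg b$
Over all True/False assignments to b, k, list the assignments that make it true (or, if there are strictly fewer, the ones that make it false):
is never true.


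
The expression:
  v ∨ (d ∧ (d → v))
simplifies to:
v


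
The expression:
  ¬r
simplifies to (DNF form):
¬r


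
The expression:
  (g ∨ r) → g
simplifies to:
g ∨ ¬r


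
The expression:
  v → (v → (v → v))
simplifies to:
True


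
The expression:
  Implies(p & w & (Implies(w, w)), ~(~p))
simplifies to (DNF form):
True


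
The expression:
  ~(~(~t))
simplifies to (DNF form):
~t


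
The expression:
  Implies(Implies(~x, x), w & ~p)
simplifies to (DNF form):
~x | (w & ~p)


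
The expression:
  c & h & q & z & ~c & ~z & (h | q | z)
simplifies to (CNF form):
False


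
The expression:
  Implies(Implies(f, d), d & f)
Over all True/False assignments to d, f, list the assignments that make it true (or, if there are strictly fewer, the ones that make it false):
is true only for:
  d=False, f=True;
  d=True, f=True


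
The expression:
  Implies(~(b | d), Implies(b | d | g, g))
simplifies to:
True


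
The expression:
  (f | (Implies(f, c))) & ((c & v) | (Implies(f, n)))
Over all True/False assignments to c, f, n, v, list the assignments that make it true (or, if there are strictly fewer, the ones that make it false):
is false only for:
  c=False, f=True, n=False, v=False;
  c=False, f=True, n=False, v=True;
  c=True, f=True, n=False, v=False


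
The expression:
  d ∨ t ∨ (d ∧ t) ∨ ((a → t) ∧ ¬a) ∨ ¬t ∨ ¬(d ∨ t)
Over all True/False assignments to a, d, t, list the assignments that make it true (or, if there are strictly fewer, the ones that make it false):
is always true.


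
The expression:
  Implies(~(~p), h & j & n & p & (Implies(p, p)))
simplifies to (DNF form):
~p | (h & j & n)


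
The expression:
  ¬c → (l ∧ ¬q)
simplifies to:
c ∨ (l ∧ ¬q)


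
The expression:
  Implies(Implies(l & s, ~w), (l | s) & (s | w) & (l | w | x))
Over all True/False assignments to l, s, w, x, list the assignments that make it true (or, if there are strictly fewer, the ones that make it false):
is false only for:
  l=False, s=False, w=False, x=False;
  l=False, s=False, w=False, x=True;
  l=False, s=False, w=True, x=False;
  l=False, s=False, w=True, x=True;
  l=False, s=True, w=False, x=False;
  l=True, s=False, w=False, x=False;
  l=True, s=False, w=False, x=True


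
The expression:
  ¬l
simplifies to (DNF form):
¬l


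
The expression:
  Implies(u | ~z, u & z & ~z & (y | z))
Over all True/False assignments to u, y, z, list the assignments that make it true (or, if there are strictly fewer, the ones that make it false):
is true only for:
  u=False, y=False, z=True;
  u=False, y=True, z=True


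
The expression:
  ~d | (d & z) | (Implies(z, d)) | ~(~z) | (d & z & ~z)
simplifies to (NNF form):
True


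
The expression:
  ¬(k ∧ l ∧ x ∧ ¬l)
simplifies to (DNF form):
True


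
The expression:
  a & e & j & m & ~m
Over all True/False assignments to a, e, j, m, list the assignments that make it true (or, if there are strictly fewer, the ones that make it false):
is never true.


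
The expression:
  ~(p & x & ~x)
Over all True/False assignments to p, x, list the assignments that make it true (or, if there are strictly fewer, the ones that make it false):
is always true.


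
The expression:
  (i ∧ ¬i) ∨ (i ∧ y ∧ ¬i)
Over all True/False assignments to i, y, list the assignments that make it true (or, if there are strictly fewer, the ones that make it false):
is never true.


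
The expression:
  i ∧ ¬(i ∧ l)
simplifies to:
i ∧ ¬l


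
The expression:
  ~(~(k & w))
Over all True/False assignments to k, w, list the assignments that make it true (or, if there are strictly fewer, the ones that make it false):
is true only for:
  k=True, w=True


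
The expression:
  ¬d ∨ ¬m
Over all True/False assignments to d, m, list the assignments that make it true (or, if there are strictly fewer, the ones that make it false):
is false only for:
  d=True, m=True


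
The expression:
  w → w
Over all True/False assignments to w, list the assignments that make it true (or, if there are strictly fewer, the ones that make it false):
is always true.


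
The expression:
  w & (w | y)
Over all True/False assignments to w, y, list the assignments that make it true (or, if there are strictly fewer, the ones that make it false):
is true only for:
  w=True, y=False;
  w=True, y=True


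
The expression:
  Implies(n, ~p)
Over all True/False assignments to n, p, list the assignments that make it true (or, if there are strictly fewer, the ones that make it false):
is false only for:
  n=True, p=True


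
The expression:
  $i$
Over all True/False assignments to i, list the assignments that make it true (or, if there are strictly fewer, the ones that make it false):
is true only for:
  i=True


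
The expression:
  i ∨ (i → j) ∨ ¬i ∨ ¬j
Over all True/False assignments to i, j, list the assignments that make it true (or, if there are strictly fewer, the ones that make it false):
is always true.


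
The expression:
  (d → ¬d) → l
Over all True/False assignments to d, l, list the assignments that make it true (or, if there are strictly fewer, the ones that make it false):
is false only for:
  d=False, l=False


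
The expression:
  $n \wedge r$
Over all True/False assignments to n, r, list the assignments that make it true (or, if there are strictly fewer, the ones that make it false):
is true only for:
  n=True, r=True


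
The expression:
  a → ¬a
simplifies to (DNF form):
¬a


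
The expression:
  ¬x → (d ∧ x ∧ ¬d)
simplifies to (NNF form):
x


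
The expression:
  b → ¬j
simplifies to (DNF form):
¬b ∨ ¬j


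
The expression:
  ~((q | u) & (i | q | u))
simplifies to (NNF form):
~q & ~u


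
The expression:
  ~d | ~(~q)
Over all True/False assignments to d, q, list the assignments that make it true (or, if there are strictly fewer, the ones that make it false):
is false only for:
  d=True, q=False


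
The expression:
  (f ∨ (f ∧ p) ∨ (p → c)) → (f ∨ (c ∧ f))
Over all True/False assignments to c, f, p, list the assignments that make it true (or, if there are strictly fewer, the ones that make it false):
is false only for:
  c=False, f=False, p=False;
  c=True, f=False, p=False;
  c=True, f=False, p=True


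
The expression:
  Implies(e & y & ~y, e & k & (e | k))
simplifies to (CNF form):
True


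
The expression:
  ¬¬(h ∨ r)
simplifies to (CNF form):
h ∨ r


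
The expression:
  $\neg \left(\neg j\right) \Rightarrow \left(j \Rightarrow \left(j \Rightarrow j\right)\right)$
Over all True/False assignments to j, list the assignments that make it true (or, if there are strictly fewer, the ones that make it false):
is always true.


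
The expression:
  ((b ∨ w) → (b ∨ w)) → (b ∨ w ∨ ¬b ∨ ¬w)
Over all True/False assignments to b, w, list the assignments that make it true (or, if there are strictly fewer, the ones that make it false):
is always true.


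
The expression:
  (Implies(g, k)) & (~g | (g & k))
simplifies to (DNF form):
k | ~g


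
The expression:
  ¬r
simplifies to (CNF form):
¬r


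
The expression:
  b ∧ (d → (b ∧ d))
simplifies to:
b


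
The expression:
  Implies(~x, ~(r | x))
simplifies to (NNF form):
x | ~r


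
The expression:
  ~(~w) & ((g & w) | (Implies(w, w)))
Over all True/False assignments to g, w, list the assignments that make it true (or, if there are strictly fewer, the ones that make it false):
is true only for:
  g=False, w=True;
  g=True, w=True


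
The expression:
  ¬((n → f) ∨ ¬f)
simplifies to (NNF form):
False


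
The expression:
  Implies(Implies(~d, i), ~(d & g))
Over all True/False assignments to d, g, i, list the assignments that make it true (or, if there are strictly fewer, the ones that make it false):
is false only for:
  d=True, g=True, i=False;
  d=True, g=True, i=True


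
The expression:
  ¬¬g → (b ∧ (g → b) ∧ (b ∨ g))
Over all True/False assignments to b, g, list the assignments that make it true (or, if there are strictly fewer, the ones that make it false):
is false only for:
  b=False, g=True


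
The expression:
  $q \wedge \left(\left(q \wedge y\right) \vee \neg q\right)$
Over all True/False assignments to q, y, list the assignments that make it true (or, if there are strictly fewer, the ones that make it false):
is true only for:
  q=True, y=True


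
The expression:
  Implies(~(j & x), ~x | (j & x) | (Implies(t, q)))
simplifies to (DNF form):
j | q | ~t | ~x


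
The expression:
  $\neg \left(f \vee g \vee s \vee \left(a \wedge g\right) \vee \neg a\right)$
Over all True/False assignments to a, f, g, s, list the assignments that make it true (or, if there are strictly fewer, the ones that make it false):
is true only for:
  a=True, f=False, g=False, s=False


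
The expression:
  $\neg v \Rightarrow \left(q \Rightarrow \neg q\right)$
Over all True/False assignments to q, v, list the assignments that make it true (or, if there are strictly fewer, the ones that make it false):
is false only for:
  q=True, v=False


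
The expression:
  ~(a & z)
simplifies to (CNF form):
~a | ~z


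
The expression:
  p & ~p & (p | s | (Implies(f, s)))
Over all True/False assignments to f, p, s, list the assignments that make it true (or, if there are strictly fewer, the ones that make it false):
is never true.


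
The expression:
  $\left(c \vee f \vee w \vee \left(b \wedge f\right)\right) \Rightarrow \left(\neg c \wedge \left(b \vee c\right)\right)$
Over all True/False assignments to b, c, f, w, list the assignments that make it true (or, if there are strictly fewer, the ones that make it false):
is true only for:
  b=False, c=False, f=False, w=False;
  b=True, c=False, f=False, w=False;
  b=True, c=False, f=False, w=True;
  b=True, c=False, f=True, w=False;
  b=True, c=False, f=True, w=True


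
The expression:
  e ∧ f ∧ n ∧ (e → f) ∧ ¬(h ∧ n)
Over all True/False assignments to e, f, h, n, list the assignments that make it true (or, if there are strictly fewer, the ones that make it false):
is true only for:
  e=True, f=True, h=False, n=True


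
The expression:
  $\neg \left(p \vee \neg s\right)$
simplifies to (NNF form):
$s \wedge \neg p$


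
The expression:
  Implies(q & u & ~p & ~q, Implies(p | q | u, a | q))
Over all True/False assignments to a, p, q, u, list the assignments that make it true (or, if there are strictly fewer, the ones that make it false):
is always true.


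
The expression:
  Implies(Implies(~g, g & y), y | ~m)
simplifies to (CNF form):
y | ~g | ~m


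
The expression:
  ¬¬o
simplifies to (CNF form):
o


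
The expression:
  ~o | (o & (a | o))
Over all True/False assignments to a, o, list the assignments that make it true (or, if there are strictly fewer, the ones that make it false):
is always true.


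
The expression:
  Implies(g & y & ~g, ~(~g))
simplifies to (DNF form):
True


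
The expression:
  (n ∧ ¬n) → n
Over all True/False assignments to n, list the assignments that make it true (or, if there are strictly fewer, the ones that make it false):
is always true.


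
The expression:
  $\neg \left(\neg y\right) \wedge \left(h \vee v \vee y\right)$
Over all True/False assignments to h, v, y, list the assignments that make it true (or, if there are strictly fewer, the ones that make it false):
is true only for:
  h=False, v=False, y=True;
  h=False, v=True, y=True;
  h=True, v=False, y=True;
  h=True, v=True, y=True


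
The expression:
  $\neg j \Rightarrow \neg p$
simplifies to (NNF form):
$j \vee \neg p$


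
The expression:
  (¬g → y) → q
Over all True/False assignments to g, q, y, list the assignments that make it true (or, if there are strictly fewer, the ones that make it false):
is false only for:
  g=False, q=False, y=True;
  g=True, q=False, y=False;
  g=True, q=False, y=True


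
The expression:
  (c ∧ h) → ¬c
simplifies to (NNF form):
¬c ∨ ¬h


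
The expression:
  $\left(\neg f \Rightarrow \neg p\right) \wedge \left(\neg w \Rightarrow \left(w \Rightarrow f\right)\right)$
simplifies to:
$f \vee \neg p$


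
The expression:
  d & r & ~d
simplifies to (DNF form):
False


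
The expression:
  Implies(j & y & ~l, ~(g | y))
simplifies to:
l | ~j | ~y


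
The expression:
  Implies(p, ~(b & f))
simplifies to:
~b | ~f | ~p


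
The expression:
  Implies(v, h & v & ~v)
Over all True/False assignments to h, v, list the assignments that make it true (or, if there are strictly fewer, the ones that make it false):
is true only for:
  h=False, v=False;
  h=True, v=False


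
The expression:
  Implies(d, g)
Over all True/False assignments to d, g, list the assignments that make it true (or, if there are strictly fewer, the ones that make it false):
is false only for:
  d=True, g=False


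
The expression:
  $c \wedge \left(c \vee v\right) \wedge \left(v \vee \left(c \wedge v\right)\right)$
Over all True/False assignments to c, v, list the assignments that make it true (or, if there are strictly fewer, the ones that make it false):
is true only for:
  c=True, v=True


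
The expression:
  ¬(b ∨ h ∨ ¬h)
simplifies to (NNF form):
False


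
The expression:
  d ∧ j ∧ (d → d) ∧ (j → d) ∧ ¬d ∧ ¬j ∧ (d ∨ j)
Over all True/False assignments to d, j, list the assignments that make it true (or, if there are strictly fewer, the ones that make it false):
is never true.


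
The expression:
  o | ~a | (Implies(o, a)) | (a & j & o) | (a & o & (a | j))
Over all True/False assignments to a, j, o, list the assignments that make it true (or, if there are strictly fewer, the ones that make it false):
is always true.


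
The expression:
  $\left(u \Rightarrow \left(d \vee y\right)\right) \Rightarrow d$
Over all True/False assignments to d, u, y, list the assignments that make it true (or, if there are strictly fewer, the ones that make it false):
is false only for:
  d=False, u=False, y=False;
  d=False, u=False, y=True;
  d=False, u=True, y=True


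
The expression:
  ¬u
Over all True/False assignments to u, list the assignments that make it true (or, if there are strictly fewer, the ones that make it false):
is true only for:
  u=False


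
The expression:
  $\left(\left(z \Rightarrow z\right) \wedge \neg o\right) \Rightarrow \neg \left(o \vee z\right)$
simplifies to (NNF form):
$o \vee \neg z$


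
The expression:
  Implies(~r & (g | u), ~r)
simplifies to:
True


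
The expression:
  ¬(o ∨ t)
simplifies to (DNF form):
¬o ∧ ¬t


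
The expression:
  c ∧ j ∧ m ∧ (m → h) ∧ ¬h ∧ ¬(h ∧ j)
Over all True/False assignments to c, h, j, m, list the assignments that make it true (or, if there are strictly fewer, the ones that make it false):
is never true.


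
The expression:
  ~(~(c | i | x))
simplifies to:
c | i | x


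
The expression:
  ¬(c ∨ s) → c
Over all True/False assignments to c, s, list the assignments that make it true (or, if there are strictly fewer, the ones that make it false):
is false only for:
  c=False, s=False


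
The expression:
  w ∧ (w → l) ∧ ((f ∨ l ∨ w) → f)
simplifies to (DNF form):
f ∧ l ∧ w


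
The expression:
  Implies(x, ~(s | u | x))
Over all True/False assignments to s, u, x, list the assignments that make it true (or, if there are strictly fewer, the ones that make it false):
is true only for:
  s=False, u=False, x=False;
  s=False, u=True, x=False;
  s=True, u=False, x=False;
  s=True, u=True, x=False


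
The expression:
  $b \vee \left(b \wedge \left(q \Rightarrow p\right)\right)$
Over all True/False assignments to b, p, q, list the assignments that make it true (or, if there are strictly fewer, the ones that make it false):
is true only for:
  b=True, p=False, q=False;
  b=True, p=False, q=True;
  b=True, p=True, q=False;
  b=True, p=True, q=True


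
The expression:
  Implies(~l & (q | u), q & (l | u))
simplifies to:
l | (q & u) | (~q & ~u)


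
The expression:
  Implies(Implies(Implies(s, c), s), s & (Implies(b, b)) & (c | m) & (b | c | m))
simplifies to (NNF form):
c | m | ~s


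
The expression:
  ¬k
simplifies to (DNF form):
¬k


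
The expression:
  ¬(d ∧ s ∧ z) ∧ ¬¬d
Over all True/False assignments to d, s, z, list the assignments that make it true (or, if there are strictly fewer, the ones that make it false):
is true only for:
  d=True, s=False, z=False;
  d=True, s=False, z=True;
  d=True, s=True, z=False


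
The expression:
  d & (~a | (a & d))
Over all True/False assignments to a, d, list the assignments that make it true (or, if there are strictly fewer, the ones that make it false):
is true only for:
  a=False, d=True;
  a=True, d=True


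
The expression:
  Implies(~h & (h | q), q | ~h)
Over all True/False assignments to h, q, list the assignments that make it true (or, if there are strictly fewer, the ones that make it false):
is always true.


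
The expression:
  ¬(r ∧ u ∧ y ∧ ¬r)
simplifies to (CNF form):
True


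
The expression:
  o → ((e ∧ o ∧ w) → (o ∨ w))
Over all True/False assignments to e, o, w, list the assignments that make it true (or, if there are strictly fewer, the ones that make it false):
is always true.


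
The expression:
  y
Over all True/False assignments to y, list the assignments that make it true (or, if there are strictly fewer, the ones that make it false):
is true only for:
  y=True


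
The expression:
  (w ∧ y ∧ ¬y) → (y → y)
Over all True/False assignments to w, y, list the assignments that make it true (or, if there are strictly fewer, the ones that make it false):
is always true.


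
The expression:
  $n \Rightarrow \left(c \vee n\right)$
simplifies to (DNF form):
$\text{True}$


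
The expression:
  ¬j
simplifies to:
¬j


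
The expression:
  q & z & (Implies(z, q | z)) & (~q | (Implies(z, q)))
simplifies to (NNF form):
q & z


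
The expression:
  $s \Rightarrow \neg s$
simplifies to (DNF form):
$\neg s$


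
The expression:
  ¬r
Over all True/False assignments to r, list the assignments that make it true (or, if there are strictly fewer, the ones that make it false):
is true only for:
  r=False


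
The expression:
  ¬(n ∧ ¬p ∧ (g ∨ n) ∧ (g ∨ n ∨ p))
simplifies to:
p ∨ ¬n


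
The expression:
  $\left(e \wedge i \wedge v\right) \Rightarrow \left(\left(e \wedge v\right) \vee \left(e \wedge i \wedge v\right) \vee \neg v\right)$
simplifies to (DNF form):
$\text{True}$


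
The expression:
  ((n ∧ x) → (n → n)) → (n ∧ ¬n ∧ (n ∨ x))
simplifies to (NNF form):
False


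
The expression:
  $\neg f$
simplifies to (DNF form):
$\neg f$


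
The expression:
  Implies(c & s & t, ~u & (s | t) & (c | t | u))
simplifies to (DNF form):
~c | ~s | ~t | ~u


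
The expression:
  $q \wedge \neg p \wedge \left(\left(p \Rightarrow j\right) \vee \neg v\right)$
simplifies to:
$q \wedge \neg p$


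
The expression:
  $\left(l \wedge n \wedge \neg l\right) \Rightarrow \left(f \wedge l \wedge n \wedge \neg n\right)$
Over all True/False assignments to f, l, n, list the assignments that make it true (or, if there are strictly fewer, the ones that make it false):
is always true.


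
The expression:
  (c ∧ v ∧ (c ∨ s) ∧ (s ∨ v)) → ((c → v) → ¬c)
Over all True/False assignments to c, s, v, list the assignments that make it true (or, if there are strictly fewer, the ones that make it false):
is false only for:
  c=True, s=False, v=True;
  c=True, s=True, v=True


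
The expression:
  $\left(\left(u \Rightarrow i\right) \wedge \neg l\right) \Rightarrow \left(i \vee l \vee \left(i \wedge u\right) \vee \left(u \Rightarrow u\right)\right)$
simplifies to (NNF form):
$\text{True}$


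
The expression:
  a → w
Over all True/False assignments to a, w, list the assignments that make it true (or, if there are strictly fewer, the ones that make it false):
is false only for:
  a=True, w=False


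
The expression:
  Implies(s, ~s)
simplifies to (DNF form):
~s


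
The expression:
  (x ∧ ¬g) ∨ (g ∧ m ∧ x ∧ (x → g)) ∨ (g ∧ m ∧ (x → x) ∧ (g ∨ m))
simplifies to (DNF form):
(g ∧ m) ∨ (x ∧ ¬g)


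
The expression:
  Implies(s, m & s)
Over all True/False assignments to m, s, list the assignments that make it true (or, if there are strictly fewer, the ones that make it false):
is false only for:
  m=False, s=True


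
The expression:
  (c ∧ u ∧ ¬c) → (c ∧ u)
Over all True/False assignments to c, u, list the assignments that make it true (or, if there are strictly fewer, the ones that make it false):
is always true.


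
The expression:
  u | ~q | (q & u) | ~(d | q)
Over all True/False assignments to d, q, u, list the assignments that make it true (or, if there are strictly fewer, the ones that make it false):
is false only for:
  d=False, q=True, u=False;
  d=True, q=True, u=False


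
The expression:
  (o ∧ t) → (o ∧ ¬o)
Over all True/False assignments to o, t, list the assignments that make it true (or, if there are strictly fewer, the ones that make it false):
is false only for:
  o=True, t=True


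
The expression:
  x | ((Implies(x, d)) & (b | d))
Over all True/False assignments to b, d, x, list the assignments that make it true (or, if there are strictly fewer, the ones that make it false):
is false only for:
  b=False, d=False, x=False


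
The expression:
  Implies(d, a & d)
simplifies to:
a | ~d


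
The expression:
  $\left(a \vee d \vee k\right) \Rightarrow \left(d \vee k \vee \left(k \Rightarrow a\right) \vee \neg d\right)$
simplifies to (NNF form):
$\text{True}$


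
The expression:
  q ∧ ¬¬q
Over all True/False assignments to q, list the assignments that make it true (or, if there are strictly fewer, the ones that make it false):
is true only for:
  q=True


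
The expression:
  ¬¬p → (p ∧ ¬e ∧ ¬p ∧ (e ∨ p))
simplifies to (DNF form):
¬p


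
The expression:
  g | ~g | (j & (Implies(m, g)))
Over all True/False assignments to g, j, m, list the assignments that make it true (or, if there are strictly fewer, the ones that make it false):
is always true.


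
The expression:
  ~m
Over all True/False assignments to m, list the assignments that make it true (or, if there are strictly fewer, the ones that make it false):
is true only for:
  m=False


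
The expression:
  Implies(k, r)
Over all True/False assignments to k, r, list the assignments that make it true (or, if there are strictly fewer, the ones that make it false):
is false only for:
  k=True, r=False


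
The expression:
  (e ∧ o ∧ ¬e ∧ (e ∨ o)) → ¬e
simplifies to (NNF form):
True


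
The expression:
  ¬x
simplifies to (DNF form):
¬x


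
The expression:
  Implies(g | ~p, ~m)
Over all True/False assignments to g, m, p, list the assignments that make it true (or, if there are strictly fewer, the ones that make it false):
is false only for:
  g=False, m=True, p=False;
  g=True, m=True, p=False;
  g=True, m=True, p=True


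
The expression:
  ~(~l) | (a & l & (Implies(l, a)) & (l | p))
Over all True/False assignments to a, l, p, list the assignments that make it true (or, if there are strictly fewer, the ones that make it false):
is true only for:
  a=False, l=True, p=False;
  a=False, l=True, p=True;
  a=True, l=True, p=False;
  a=True, l=True, p=True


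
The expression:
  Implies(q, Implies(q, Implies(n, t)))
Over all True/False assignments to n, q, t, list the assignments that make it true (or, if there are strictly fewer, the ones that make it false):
is false only for:
  n=True, q=True, t=False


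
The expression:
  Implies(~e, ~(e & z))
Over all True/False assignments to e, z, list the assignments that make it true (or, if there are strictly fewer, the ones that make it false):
is always true.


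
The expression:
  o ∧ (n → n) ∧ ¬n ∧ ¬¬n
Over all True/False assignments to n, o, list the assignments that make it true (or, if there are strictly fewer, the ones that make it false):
is never true.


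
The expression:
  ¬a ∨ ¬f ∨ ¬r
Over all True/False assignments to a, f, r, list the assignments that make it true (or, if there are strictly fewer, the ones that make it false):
is false only for:
  a=True, f=True, r=True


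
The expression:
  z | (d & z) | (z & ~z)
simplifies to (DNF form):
z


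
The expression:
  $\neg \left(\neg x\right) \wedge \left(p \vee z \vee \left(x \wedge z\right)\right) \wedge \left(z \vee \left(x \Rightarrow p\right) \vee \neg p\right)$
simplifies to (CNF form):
$x \wedge \left(p \vee z\right)$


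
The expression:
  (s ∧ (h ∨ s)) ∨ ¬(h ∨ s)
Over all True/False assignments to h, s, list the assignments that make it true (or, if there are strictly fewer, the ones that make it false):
is false only for:
  h=True, s=False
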